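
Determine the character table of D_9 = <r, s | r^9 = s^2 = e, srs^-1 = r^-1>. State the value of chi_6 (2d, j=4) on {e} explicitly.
Conjugacy classes: {e} of size 1, {r^1, r^8} of size 2, {r^2, r^7} of size 2, {r^3, r^6} of size 2, {r^4, r^5} of size 2, {s, sr, ..., sr^8} of size 9.
Character table:
  irrep \ class              {e} (size 1)  {r^1, r^8} (size 2)  {r^2, r^7} (size 2)  {r^3, r^6} (size 2)  {r^4, r^5} (size 2)  {s, sr, ..., sr^8} (size 9)
  chi_1 (triv)               1             1                    1                    1                    1                    1                          
  chi_2 (sign: r->1, s->-1)  1             1                    1                    1                    1                    -1                         
  chi_3 (2d, j=1)            2             2*cos(2*pi/9)        2*cos(4*pi/9)        -1                   -2*cos(pi/9)         0                          
  chi_4 (2d, j=2)            2             2*cos(4*pi/9)        -2*cos(pi/9)         -1                   2*cos(2*pi/9)        0                          
  chi_5 (2d, j=3)            2             -1                   -1                   2                    -1                   0                          
  chi_6 (2d, j=4)            2             -2*cos(pi/9)         2*cos(2*pi/9)        -1                   2*cos(4*pi/9)        0                          

Spot check: chi_6 (2d, j=4) on {e} = 2.

Explanation: D_9 has order 2*9 = 18 with 6 conjugacy classes, hence 6 irreducibles. Sum of squared dims 1 + 1 + 4 + 4 + 4 + 4 = 18 = |G|. Linear characters come from the abelianisation; the 2-dimensional irreps have character r^k -> 2*cos(2*pi*j*k/9), reflections -> 0.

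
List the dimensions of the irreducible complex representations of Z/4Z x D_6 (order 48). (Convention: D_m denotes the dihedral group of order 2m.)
Dimensions: 1, 1, 1, 1, 1, 1, 1, 1, 1, 1, 1, 1, 1, 1, 1, 1, 2, 2, 2, 2, 2, 2, 2, 2

There are 24 irreducibles (= number of conjugacy classes). Their dimensions d_i satisfy sum d_i^2 = |G| = 48: 1 + 1 + 1 + 1 + 1 + 1 + 1 + 1 + 1 + 1 + 1 + 1 + 1 + 1 + 1 + 1 + 4 + 4 + 4 + 4 + 4 + 4 + 4 + 4 = 48. (For the product with Z/4Z: each of the 4 1-dim characters of Z/4Z tensors with each irrep of D_6, giving 4 copies of each D_6-dimension.)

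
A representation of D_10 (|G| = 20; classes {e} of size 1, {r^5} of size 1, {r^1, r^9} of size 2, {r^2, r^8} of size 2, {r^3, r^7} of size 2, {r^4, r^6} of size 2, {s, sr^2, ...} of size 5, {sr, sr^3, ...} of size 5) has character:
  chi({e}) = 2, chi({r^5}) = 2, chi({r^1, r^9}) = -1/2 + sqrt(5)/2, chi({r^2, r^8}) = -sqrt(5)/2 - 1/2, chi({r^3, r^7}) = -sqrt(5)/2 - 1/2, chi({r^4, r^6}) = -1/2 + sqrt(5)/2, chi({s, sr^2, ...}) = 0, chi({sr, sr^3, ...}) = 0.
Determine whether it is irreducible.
Irreducible: <chi, chi> = 1.

Working: <chi, chi> = (1/|G|) sum_C |C| * |chi(C)|^2 = (1/20)[1*|2|^2 + 1*|2|^2 + 2*|-1/2 + sqrt(5)/2|^2 + 2*|-sqrt(5)/2 - 1/2|^2 + 2*|-sqrt(5)/2 - 1/2|^2 + 2*|-1/2 + sqrt(5)/2|^2 + 5*|0|^2 + 5*|0|^2]
  = (1/20)[(4) + (4) + (3 - sqrt(5)) + (sqrt(5) + 3) + (sqrt(5) + 3) + (3 - sqrt(5)) + (0) + (0)] = 20/20 = 1.
A character is irreducible iff <chi, chi> = 1, so this representation is irreducible.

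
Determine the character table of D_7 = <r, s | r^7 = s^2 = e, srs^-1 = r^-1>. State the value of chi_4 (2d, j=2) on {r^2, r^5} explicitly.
Conjugacy classes: {e} of size 1, {r^1, r^6} of size 2, {r^2, r^5} of size 2, {r^3, r^4} of size 2, {s, sr, ..., sr^6} of size 7.
Character table:
  irrep \ class              {e} (size 1)  {r^1, r^6} (size 2)  {r^2, r^5} (size 2)  {r^3, r^4} (size 2)  {s, sr, ..., sr^6} (size 7)
  chi_1 (triv)               1             1                    1                    1                    1                          
  chi_2 (sign: r->1, s->-1)  1             1                    1                    1                    -1                         
  chi_3 (2d, j=1)            2             2*cos(2*pi/7)        -2*cos(3*pi/7)       -2*cos(pi/7)         0                          
  chi_4 (2d, j=2)            2             -2*cos(3*pi/7)       -2*cos(pi/7)         2*cos(2*pi/7)        0                          
  chi_5 (2d, j=3)            2             -2*cos(pi/7)         2*cos(2*pi/7)        -2*cos(3*pi/7)       0                          

Spot check: chi_4 (2d, j=2) on {r^2, r^5} = -2*cos(pi/7).

Derivation: D_7 has order 2*7 = 14 with 5 conjugacy classes, hence 5 irreducibles. Sum of squared dims 1 + 1 + 4 + 4 + 4 = 14 = |G|. Linear characters come from the abelianisation; the 2-dimensional irreps have character r^k -> 2*cos(2*pi*j*k/7), reflections -> 0.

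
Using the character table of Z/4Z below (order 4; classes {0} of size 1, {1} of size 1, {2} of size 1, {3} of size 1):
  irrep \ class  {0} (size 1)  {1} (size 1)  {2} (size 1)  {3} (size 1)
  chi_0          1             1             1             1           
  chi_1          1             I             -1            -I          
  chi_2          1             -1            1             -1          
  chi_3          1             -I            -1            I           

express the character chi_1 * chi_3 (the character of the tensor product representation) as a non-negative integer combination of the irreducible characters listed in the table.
chi_1 tensor chi_3 = chi_0 (all other irreducibles have multiplicity 0).

Reasoning: The character of a tensor product is the pointwise product (chi_1 * chi_3)(C) = chi_1(C) * chi_3(C):
  {0}: (1)*(1), {1}: (I)*(-I), {2}: (-1)*(-1), {3}: (-I)*(I)
so (chi_1 * chi_3) takes values
  {0} -> 1, {1} -> 1, {2} -> 1, {3} -> 1.
Now take the inner product of this character with each irreducible chi from the table, <chi_1*chi_3, chi> = (1/4) sum_C |C| (chi_1*chi_3)(C) conj(chi(C)):
  <chi_1*chi_3, chi_0> = (1/4)[1*(1)*conj(1) + 1*(1)*conj(1) + 1*(1)*conj(1) + 1*(1)*conj(1)]
      = (1/4)[(1) + (1) + (1) + (1)] = 4/4 = 1
  <chi_1*chi_3, chi_1> = (1/4)[1*(1)*conj(1) + 1*(1)*conj(I) + 1*(1)*conj(-1) + 1*(1)*conj(-I)]
      = (1/4)[(1) + (-I) + (-1) + (I)] = 0/4 = 0
  <chi_1*chi_3, chi_2> = (1/4)[1*(1)*conj(1) + 1*(1)*conj(-1) + 1*(1)*conj(1) + 1*(1)*conj(-1)]
      = (1/4)[(1) + (-1) + (1) + (-1)] = 0/4 = 0
  <chi_1*chi_3, chi_3> = (1/4)[1*(1)*conj(1) + 1*(1)*conj(-I) + 1*(1)*conj(-1) + 1*(1)*conj(I)]
      = (1/4)[(1) + (I) + (-1) + (-I)] = 0/4 = 0
(Exp terms are combined using exp(i*s)*conj(exp(i*t)) = exp(i*(s-t)), and sums of them are collapsed using the identity that for every m > 1 the m distinct m-th roots of unity sum to 0, e.g. 1 + exp(2*I*pi/3) + exp(-2*I*pi/3) = 0.)
Hence the multiplicities are chi_0: 1. Dimension check: dim(chi_1)*dim(chi_3) = 1*1 = 1 and sum (mult * dim) = 1*1 = 1.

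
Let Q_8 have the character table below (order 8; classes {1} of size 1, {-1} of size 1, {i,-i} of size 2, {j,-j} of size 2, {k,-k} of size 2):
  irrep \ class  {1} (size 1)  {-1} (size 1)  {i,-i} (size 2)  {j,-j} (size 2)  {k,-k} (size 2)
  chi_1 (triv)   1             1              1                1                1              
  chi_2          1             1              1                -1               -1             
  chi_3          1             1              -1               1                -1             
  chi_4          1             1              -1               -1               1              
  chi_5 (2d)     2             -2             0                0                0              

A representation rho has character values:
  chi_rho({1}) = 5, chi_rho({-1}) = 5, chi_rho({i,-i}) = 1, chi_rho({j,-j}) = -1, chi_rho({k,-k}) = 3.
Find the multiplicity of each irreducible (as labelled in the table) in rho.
Multiplicities: chi_1: 2, chi_2: 1, chi_3: 0, chi_4: 2, chi_5: 0.

Argument: Use <chi_rho, chi> = (1/|G|) sum_C |C| * chi_rho(C) * conj(chi(C)) with |G| = 8 for each irreducible chi in the table:
  <chi_rho, chi_1> = (1/8)[1*(5)*conj(1) + 1*(5)*conj(1) + 2*(1)*conj(1) + 2*(-1)*conj(1) + 2*(3)*conj(1)]
      = (1/8)[(5) + (5) + (2) + (-2) + (6)] = 16/8 = 2
  <chi_rho, chi_2> = (1/8)[1*(5)*conj(1) + 1*(5)*conj(1) + 2*(1)*conj(1) + 2*(-1)*conj(-1) + 2*(3)*conj(-1)]
      = (1/8)[(5) + (5) + (2) + (2) + (-6)] = 8/8 = 1
  <chi_rho, chi_3> = (1/8)[1*(5)*conj(1) + 1*(5)*conj(1) + 2*(1)*conj(-1) + 2*(-1)*conj(1) + 2*(3)*conj(-1)]
      = (1/8)[(5) + (5) + (-2) + (-2) + (-6)] = 0/8 = 0
  <chi_rho, chi_4> = (1/8)[1*(5)*conj(1) + 1*(5)*conj(1) + 2*(1)*conj(-1) + 2*(-1)*conj(-1) + 2*(3)*conj(1)]
      = (1/8)[(5) + (5) + (-2) + (2) + (6)] = 16/8 = 2
  <chi_rho, chi_5> = (1/8)[1*(5)*conj(2) + 1*(5)*conj(-2) + 2*(1)*conj(0) + 2*(-1)*conj(0) + 2*(3)*conj(0)]
      = (1/8)[(10) + (-10) + (0) + (0) + (0)] = 0/8 = 0
Dimension check: dim(rho) = sum (mult * dim) = 2*1 + 1*1 + 0*1 + 2*1 + 0*2 = 5 = chi_rho(e) = 5.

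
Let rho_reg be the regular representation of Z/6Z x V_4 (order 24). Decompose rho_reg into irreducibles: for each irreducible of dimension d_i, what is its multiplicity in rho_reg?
Each irreducible V_i of dimension d_i appears with multiplicity d_i, i.e. rho_reg = (direct sum over all irreducibles V_i) d_i V_i. The irreducible dimensions for Z/6Z x V_4 are 1, 1, 1, 1, 1, 1, 1, 1, 1, 1, 1, 1, 1, 1, 1, 1, 1, 1, 1, 1, 1, 1, 1, 1: 24 irreducibles of dimension 1, each with multiplicity 1. Total dimension 24*1*1 = 24 = |G|.

Solution. General theorem: in the regular representation of a finite group G, each irreducible appears with multiplicity equal to its dimension. Check: dim(rho_reg) = sum d_i^2 = 1 + 1 + 1 + 1 + 1 + 1 + 1 + 1 + 1 + 1 + 1 + 1 + 1 + 1 + 1 + 1 + 1 + 1 + 1 + 1 + 1 + 1 + 1 + 1 = 24 = |G|.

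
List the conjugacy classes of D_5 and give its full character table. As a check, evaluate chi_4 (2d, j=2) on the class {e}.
Conjugacy classes: {e} of size 1, {r^1, r^4} of size 2, {r^2, r^3} of size 2, {s, sr, ..., sr^4} of size 5.
Character table:
  irrep \ class              {e} (size 1)  {r^1, r^4} (size 2)  {r^2, r^3} (size 2)  {s, sr, ..., sr^4} (size 5)
  chi_1 (triv)               1             1                    1                    1                          
  chi_2 (sign: r->1, s->-1)  1             1                    1                    -1                         
  chi_3 (2d, j=1)            2             -1/2 + sqrt(5)/2     -sqrt(5)/2 - 1/2     0                          
  chi_4 (2d, j=2)            2             -sqrt(5)/2 - 1/2     -1/2 + sqrt(5)/2     0                          

Spot check: chi_4 (2d, j=2) on {e} = 2.

Reasoning: D_5 has order 2*5 = 10 with 4 conjugacy classes, hence 4 irreducibles. Sum of squared dims 1 + 1 + 4 + 4 = 10 = |G|. Linear characters come from the abelianisation; the 2-dimensional irreps have character r^k -> 2*cos(2*pi*j*k/5), reflections -> 0.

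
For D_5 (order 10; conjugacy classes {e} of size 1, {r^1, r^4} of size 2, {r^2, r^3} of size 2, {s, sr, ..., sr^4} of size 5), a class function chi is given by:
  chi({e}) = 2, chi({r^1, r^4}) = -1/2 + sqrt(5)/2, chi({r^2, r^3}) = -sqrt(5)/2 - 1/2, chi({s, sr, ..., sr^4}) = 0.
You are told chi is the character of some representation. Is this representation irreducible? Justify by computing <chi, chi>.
Irreducible: <chi, chi> = 1.

<chi, chi> = (1/|G|) sum_C |C| * |chi(C)|^2 = (1/10)[1*|2|^2 + 2*|-1/2 + sqrt(5)/2|^2 + 2*|-sqrt(5)/2 - 1/2|^2 + 5*|0|^2]
  = (1/10)[(4) + (3 - sqrt(5)) + (sqrt(5) + 3) + (0)] = 10/10 = 1.
A character is irreducible iff <chi, chi> = 1, so this representation is irreducible.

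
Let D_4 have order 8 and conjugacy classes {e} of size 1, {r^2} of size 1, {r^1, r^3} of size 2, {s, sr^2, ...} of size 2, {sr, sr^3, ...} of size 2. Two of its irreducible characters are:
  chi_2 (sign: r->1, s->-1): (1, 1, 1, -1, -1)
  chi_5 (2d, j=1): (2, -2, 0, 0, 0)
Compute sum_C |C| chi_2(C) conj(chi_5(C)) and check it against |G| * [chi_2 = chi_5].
Sum = 0; so <chi_2, chi_5> = 0 (distinct irreducibles are orthogonal).

Argument: Compute term by term over conjugacy classes (|C| * chi_2(C) * conj(chi_5(C))):
  1*(1)*conj(2) + 1*(1)*conj(-2) + 2*(1)*conj(0) + 2*(-1)*conj(0) + 2*(-1)*conj(0)
  = (2) + (-2) + (0) + (0) + (0)
  = 0.
Dividing by |G| = 8 gives 0/8 = 0, matching the row-orthogonality relation <chi_2, chi_5> = [chi_2 = chi_5].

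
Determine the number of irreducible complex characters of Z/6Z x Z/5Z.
30

Derivation: The number of irreducible complex representations of a finite group equals its number of conjugacy classes. Z/6Z x Z/5Z is abelian of order 30, so every element is its own conjugacy class: 30 classes, so Z/6Z x Z/5Z (order 30) has exactly 30 irreducible complex representations.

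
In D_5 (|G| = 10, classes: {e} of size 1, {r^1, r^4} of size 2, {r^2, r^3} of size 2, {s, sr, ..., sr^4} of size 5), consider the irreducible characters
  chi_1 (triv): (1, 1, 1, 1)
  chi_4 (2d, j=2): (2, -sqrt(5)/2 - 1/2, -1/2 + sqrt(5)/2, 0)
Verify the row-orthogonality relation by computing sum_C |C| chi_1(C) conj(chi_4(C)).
Sum = 0; so <chi_1, chi_4> = 0 (distinct irreducibles are orthogonal).

Justification: Compute term by term over conjugacy classes (|C| * chi_1(C) * conj(chi_4(C))):
  1*(1)*conj(2) + 2*(1)*conj(-sqrt(5)/2 - 1/2) + 2*(1)*conj(-1/2 + sqrt(5)/2) + 5*(1)*conj(0)
  = (2) + (-sqrt(5) - 1) + (-1 + sqrt(5)) + (0)
  = 0.
Dividing by |G| = 10 gives 0/10 = 0, matching the row-orthogonality relation <chi_1, chi_4> = [chi_1 = chi_4].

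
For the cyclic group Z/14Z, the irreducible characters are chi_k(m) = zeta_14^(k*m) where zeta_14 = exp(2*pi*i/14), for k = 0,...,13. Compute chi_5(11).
chi_5(11) = zeta_14^55 = exp(-I*pi/7)

chi_5(11) = zeta_14^(5*11) = zeta_14^55. Since zeta_14^14 = 1, this equals zeta_14^13 = exp(2*pi*i*13/14) = exp(-I*pi/7).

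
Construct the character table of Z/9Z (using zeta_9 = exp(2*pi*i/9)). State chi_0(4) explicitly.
Character table of Z/9Z (irreps indexed chi_0,...,chi_8 with chi_k(m) = zeta_9^(k*m), zeta_9 = exp(2*pi*i/9)):
  irrep \ class  {0} (size 1)  {1} (size 1)    {2} (size 1)    {3} (size 1)    {4} (size 1)    {5} (size 1)    {6} (size 1)    {7} (size 1)    {8} (size 1)  
  chi_0          1             1               1               1               1               1               1               1               1             
  chi_1          1             exp(2*I*pi/9)   exp(4*I*pi/9)   exp(2*I*pi/3)   exp(8*I*pi/9)   exp(-8*I*pi/9)  exp(-2*I*pi/3)  exp(-4*I*pi/9)  exp(-2*I*pi/9)
  chi_2          1             exp(4*I*pi/9)   exp(8*I*pi/9)   exp(-2*I*pi/3)  exp(-2*I*pi/9)  exp(2*I*pi/9)   exp(2*I*pi/3)   exp(-8*I*pi/9)  exp(-4*I*pi/9)
  chi_3          1             exp(2*I*pi/3)   exp(-2*I*pi/3)  1               exp(2*I*pi/3)   exp(-2*I*pi/3)  1               exp(2*I*pi/3)   exp(-2*I*pi/3)
  chi_4          1             exp(8*I*pi/9)   exp(-2*I*pi/9)  exp(2*I*pi/3)   exp(-4*I*pi/9)  exp(4*I*pi/9)   exp(-2*I*pi/3)  exp(2*I*pi/9)   exp(-8*I*pi/9)
  chi_5          1             exp(-8*I*pi/9)  exp(2*I*pi/9)   exp(-2*I*pi/3)  exp(4*I*pi/9)   exp(-4*I*pi/9)  exp(2*I*pi/3)   exp(-2*I*pi/9)  exp(8*I*pi/9) 
  chi_6          1             exp(-2*I*pi/3)  exp(2*I*pi/3)   1               exp(-2*I*pi/3)  exp(2*I*pi/3)   1               exp(-2*I*pi/3)  exp(2*I*pi/3) 
  chi_7          1             exp(-4*I*pi/9)  exp(-8*I*pi/9)  exp(2*I*pi/3)   exp(2*I*pi/9)   exp(-2*I*pi/9)  exp(-2*I*pi/3)  exp(8*I*pi/9)   exp(4*I*pi/9) 
  chi_8          1             exp(-2*I*pi/9)  exp(-4*I*pi/9)  exp(-2*I*pi/3)  exp(-8*I*pi/9)  exp(8*I*pi/9)   exp(2*I*pi/3)   exp(4*I*pi/9)   exp(2*I*pi/9) 

Spot check: chi_0(4) = zeta_9^(0*4) = zeta_9^0 = 1.

Working: Z/9Z is abelian, so all 9 irreducible complex representations are 1-dimensional. They are given by chi_k(m) = zeta_9^(k*m) for k = 0,...,8. Row orthogonality: sum_m chi_k(m) conj(chi_l(m)) = 9 * [k = l].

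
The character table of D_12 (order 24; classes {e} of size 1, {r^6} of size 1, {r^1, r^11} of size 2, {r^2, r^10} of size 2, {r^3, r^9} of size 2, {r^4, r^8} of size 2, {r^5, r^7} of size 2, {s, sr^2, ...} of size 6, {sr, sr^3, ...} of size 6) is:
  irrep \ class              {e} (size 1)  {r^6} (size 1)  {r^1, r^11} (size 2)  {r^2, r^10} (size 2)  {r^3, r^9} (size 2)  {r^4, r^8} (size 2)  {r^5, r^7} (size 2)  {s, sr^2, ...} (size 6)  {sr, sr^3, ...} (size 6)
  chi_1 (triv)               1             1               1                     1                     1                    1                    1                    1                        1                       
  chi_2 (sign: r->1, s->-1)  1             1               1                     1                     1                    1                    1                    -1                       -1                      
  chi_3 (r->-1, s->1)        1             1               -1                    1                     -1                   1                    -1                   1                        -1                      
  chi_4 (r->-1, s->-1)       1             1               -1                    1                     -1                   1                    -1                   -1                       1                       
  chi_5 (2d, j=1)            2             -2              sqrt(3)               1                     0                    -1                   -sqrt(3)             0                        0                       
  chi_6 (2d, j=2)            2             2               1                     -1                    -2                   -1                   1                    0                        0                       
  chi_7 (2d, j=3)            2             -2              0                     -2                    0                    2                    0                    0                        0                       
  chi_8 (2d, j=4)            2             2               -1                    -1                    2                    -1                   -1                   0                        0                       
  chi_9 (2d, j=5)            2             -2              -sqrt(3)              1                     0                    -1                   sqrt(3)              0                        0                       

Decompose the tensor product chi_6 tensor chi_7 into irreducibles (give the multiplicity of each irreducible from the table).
chi_6 tensor chi_7 = chi_5 + chi_9 (all other irreducibles have multiplicity 0).

Argument: The character of a tensor product is the pointwise product (chi_6 * chi_7)(C) = chi_6(C) * chi_7(C):
  {e}: (2)*(2), {r^6}: (2)*(-2), {r^1, r^11}: (1)*(0), {r^2, r^10}: (-1)*(-2), {r^3, r^9}: (-2)*(0), {r^4, r^8}: (-1)*(2), {r^5, r^7}: (1)*(0), {s, sr^2, ...}: (0)*(0), {sr, sr^3, ...}: (0)*(0)
so (chi_6 * chi_7) takes values
  {e} -> 4, {r^6} -> -4, {r^1, r^11} -> 0, {r^2, r^10} -> 2, {r^3, r^9} -> 0, {r^4, r^8} -> -2, {r^5, r^7} -> 0, {s, sr^2, ...} -> 0, {sr, sr^3, ...} -> 0.
Now take the inner product of this character with each irreducible chi from the table, <chi_6*chi_7, chi> = (1/24) sum_C |C| (chi_6*chi_7)(C) conj(chi(C)):
  <chi_6*chi_7, chi_1> = (1/24)[1*(4)*conj(1) + 1*(-4)*conj(1) + 2*(0)*conj(1) + 2*(2)*conj(1) + 2*(0)*conj(1) + 2*(-2)*conj(1) + 2*(0)*conj(1) + 6*(0)*conj(1) + 6*(0)*conj(1)]
      = (1/24)[(4) + (-4) + (0) + (4) + (0) + (-4) + (0) + (0) + (0)] = 0/24 = 0
  <chi_6*chi_7, chi_2> = (1/24)[1*(4)*conj(1) + 1*(-4)*conj(1) + 2*(0)*conj(1) + 2*(2)*conj(1) + 2*(0)*conj(1) + 2*(-2)*conj(1) + 2*(0)*conj(1) + 6*(0)*conj(-1) + 6*(0)*conj(-1)]
      = (1/24)[(4) + (-4) + (0) + (4) + (0) + (-4) + (0) + (0) + (0)] = 0/24 = 0
  <chi_6*chi_7, chi_3> = (1/24)[1*(4)*conj(1) + 1*(-4)*conj(1) + 2*(0)*conj(-1) + 2*(2)*conj(1) + 2*(0)*conj(-1) + 2*(-2)*conj(1) + 2*(0)*conj(-1) + 6*(0)*conj(1) + 6*(0)*conj(-1)]
      = (1/24)[(4) + (-4) + (0) + (4) + (0) + (-4) + (0) + (0) + (0)] = 0/24 = 0
  <chi_6*chi_7, chi_4> = (1/24)[1*(4)*conj(1) + 1*(-4)*conj(1) + 2*(0)*conj(-1) + 2*(2)*conj(1) + 2*(0)*conj(-1) + 2*(-2)*conj(1) + 2*(0)*conj(-1) + 6*(0)*conj(-1) + 6*(0)*conj(1)]
      = (1/24)[(4) + (-4) + (0) + (4) + (0) + (-4) + (0) + (0) + (0)] = 0/24 = 0
  <chi_6*chi_7, chi_5> = (1/24)[1*(4)*conj(2) + 1*(-4)*conj(-2) + 2*(0)*conj(sqrt(3)) + 2*(2)*conj(1) + 2*(0)*conj(0) + 2*(-2)*conj(-1) + 2*(0)*conj(-sqrt(3)) + 6*(0)*conj(0) + 6*(0)*conj(0)]
      = (1/24)[(8) + (8) + (0) + (4) + (0) + (4) + (0) + (0) + (0)] = 24/24 = 1
  <chi_6*chi_7, chi_6> = (1/24)[1*(4)*conj(2) + 1*(-4)*conj(2) + 2*(0)*conj(1) + 2*(2)*conj(-1) + 2*(0)*conj(-2) + 2*(-2)*conj(-1) + 2*(0)*conj(1) + 6*(0)*conj(0) + 6*(0)*conj(0)]
      = (1/24)[(8) + (-8) + (0) + (-4) + (0) + (4) + (0) + (0) + (0)] = 0/24 = 0
  <chi_6*chi_7, chi_7> = (1/24)[1*(4)*conj(2) + 1*(-4)*conj(-2) + 2*(0)*conj(0) + 2*(2)*conj(-2) + 2*(0)*conj(0) + 2*(-2)*conj(2) + 2*(0)*conj(0) + 6*(0)*conj(0) + 6*(0)*conj(0)]
      = (1/24)[(8) + (8) + (0) + (-8) + (0) + (-8) + (0) + (0) + (0)] = 0/24 = 0
  <chi_6*chi_7, chi_8> = (1/24)[1*(4)*conj(2) + 1*(-4)*conj(2) + 2*(0)*conj(-1) + 2*(2)*conj(-1) + 2*(0)*conj(2) + 2*(-2)*conj(-1) + 2*(0)*conj(-1) + 6*(0)*conj(0) + 6*(0)*conj(0)]
      = (1/24)[(8) + (-8) + (0) + (-4) + (0) + (4) + (0) + (0) + (0)] = 0/24 = 0
  <chi_6*chi_7, chi_9> = (1/24)[1*(4)*conj(2) + 1*(-4)*conj(-2) + 2*(0)*conj(-sqrt(3)) + 2*(2)*conj(1) + 2*(0)*conj(0) + 2*(-2)*conj(-1) + 2*(0)*conj(sqrt(3)) + 6*(0)*conj(0) + 6*(0)*conj(0)]
      = (1/24)[(8) + (8) + (0) + (4) + (0) + (4) + (0) + (0) + (0)] = 24/24 = 1
Hence the multiplicities are chi_5: 1, chi_9: 1. Dimension check: dim(chi_6)*dim(chi_7) = 2*2 = 4 and sum (mult * dim) = 1*2 + 1*2 = 4.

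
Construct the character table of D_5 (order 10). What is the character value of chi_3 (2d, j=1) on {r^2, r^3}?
Conjugacy classes: {e} of size 1, {r^1, r^4} of size 2, {r^2, r^3} of size 2, {s, sr, ..., sr^4} of size 5.
Character table:
  irrep \ class              {e} (size 1)  {r^1, r^4} (size 2)  {r^2, r^3} (size 2)  {s, sr, ..., sr^4} (size 5)
  chi_1 (triv)               1             1                    1                    1                          
  chi_2 (sign: r->1, s->-1)  1             1                    1                    -1                         
  chi_3 (2d, j=1)            2             -1/2 + sqrt(5)/2     -sqrt(5)/2 - 1/2     0                          
  chi_4 (2d, j=2)            2             -sqrt(5)/2 - 1/2     -1/2 + sqrt(5)/2     0                          

Spot check: chi_3 (2d, j=1) on {r^2, r^3} = -sqrt(5)/2 - 1/2.

D_5 has order 2*5 = 10 with 4 conjugacy classes, hence 4 irreducibles. Sum of squared dims 1 + 1 + 4 + 4 = 10 = |G|. Linear characters come from the abelianisation; the 2-dimensional irreps have character r^k -> 2*cos(2*pi*j*k/5), reflections -> 0.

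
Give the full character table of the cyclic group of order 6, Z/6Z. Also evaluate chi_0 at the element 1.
Character table of Z/6Z (irreps indexed chi_0,...,chi_5 with chi_k(m) = zeta_6^(k*m), zeta_6 = exp(2*pi*i/6)):
  irrep \ class  {0} (size 1)  {1} (size 1)    {2} (size 1)    {3} (size 1)  {4} (size 1)    {5} (size 1)  
  chi_0          1             1               1               1             1               1             
  chi_1          1             exp(I*pi/3)     exp(2*I*pi/3)   -1            exp(-2*I*pi/3)  exp(-I*pi/3)  
  chi_2          1             exp(2*I*pi/3)   exp(-2*I*pi/3)  1             exp(2*I*pi/3)   exp(-2*I*pi/3)
  chi_3          1             -1              1               -1            1               -1            
  chi_4          1             exp(-2*I*pi/3)  exp(2*I*pi/3)   1             exp(-2*I*pi/3)  exp(2*I*pi/3) 
  chi_5          1             exp(-I*pi/3)    exp(-2*I*pi/3)  -1            exp(2*I*pi/3)   exp(I*pi/3)   

Spot check: chi_0(1) = zeta_6^(0*1) = zeta_6^0 = 1.

Solution. Z/6Z is abelian, so all 6 irreducible complex representations are 1-dimensional. They are given by chi_k(m) = zeta_6^(k*m) for k = 0,...,5. Row orthogonality: sum_m chi_k(m) conj(chi_l(m)) = 6 * [k = l].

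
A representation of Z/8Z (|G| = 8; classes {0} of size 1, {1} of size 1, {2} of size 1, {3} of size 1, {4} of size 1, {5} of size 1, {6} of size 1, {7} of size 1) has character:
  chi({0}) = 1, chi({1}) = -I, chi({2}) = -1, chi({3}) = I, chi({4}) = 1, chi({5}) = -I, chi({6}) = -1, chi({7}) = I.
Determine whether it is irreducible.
Irreducible: <chi, chi> = 1.

Argument: <chi, chi> = (1/|G|) sum_C |C| * |chi(C)|^2 = (1/8)[1*|1|^2 + 1*|-I|^2 + 1*|-1|^2 + 1*|I|^2 + 1*|1|^2 + 1*|-I|^2 + 1*|-1|^2 + 1*|I|^2]
  = (1/8)[(1) + (1) + (1) + (1) + (1) + (1) + (1) + (1)] = 8/8 = 1.
(Exp terms are combined using exp(i*s)*conj(exp(i*t)) = exp(i*(s-t)), and sums of them are collapsed using the identity that for every m > 1 the m distinct m-th roots of unity sum to 0, e.g. 1 + exp(2*I*pi/3) + exp(-2*I*pi/3) = 0.)
A character is irreducible iff <chi, chi> = 1, so this representation is irreducible.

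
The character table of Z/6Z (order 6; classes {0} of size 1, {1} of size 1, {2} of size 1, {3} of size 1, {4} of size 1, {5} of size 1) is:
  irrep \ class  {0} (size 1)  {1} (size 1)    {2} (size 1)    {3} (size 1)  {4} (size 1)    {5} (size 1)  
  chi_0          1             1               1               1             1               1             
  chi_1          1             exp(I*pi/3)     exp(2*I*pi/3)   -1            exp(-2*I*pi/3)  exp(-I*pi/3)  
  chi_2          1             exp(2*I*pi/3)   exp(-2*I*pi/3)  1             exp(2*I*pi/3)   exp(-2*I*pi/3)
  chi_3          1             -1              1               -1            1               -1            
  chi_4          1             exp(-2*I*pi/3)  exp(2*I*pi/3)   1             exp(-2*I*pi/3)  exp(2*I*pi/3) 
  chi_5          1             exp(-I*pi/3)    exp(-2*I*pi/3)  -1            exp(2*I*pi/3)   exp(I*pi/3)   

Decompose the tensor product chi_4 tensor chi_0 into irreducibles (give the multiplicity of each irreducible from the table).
chi_4 tensor chi_0 = chi_4 (all other irreducibles have multiplicity 0).

Argument: The character of a tensor product is the pointwise product (chi_4 * chi_0)(C) = chi_4(C) * chi_0(C):
  {0}: (1)*(1), {1}: (exp(-2*I*pi/3))*(1), {2}: (exp(2*I*pi/3))*(1), {3}: (1)*(1), {4}: (exp(-2*I*pi/3))*(1), {5}: (exp(2*I*pi/3))*(1)
so (chi_4 * chi_0) takes values
  {0} -> 1, {1} -> exp(-2*I*pi/3), {2} -> exp(2*I*pi/3), {3} -> 1, {4} -> exp(-2*I*pi/3), {5} -> exp(2*I*pi/3).
Now take the inner product of this character with each irreducible chi from the table, <chi_4*chi_0, chi> = (1/6) sum_C |C| (chi_4*chi_0)(C) conj(chi(C)):
  <chi_4*chi_0, chi_0> = (1/6)[1*(1)*conj(1) + 1*(exp(-2*I*pi/3))*conj(1) + 1*(exp(2*I*pi/3))*conj(1) + 1*(1)*conj(1) + 1*(exp(-2*I*pi/3))*conj(1) + 1*(exp(2*I*pi/3))*conj(1)]
      = (1/6)[(1) + (exp(-2*I*pi/3)) + (exp(2*I*pi/3)) + (1) + (exp(-2*I*pi/3)) + (exp(2*I*pi/3))] = 0/6 = 0
  <chi_4*chi_0, chi_1> = (1/6)[1*(1)*conj(1) + 1*(exp(-2*I*pi/3))*conj(exp(I*pi/3)) + 1*(exp(2*I*pi/3))*conj(exp(2*I*pi/3)) + 1*(1)*conj(-1) + 1*(exp(-2*I*pi/3))*conj(exp(-2*I*pi/3)) + 1*(exp(2*I*pi/3))*conj(exp(-I*pi/3))]
      = (1/6)[(1) + (-1) + (1) + (-1) + (1) + (-1)] = 0/6 = 0
  <chi_4*chi_0, chi_2> = (1/6)[1*(1)*conj(1) + 1*(exp(-2*I*pi/3))*conj(exp(2*I*pi/3)) + 1*(exp(2*I*pi/3))*conj(exp(-2*I*pi/3)) + 1*(1)*conj(1) + 1*(exp(-2*I*pi/3))*conj(exp(2*I*pi/3)) + 1*(exp(2*I*pi/3))*conj(exp(-2*I*pi/3))]
      = (1/6)[(1) + (exp(2*I*pi/3)) + (exp(-2*I*pi/3)) + (1) + (exp(2*I*pi/3)) + (exp(-2*I*pi/3))] = 0/6 = 0
  <chi_4*chi_0, chi_3> = (1/6)[1*(1)*conj(1) + 1*(exp(-2*I*pi/3))*conj(-1) + 1*(exp(2*I*pi/3))*conj(1) + 1*(1)*conj(-1) + 1*(exp(-2*I*pi/3))*conj(1) + 1*(exp(2*I*pi/3))*conj(-1)]
      = (1/6)[(1) + (-exp(-2*I*pi/3)) + (exp(2*I*pi/3)) + (-1) + (exp(-2*I*pi/3)) + (-exp(2*I*pi/3))] = 0/6 = 0
  <chi_4*chi_0, chi_4> = (1/6)[1*(1)*conj(1) + 1*(exp(-2*I*pi/3))*conj(exp(-2*I*pi/3)) + 1*(exp(2*I*pi/3))*conj(exp(2*I*pi/3)) + 1*(1)*conj(1) + 1*(exp(-2*I*pi/3))*conj(exp(-2*I*pi/3)) + 1*(exp(2*I*pi/3))*conj(exp(2*I*pi/3))]
      = (1/6)[(1) + (1) + (1) + (1) + (1) + (1)] = 6/6 = 1
  <chi_4*chi_0, chi_5> = (1/6)[1*(1)*conj(1) + 1*(exp(-2*I*pi/3))*conj(exp(-I*pi/3)) + 1*(exp(2*I*pi/3))*conj(exp(-2*I*pi/3)) + 1*(1)*conj(-1) + 1*(exp(-2*I*pi/3))*conj(exp(2*I*pi/3)) + 1*(exp(2*I*pi/3))*conj(exp(I*pi/3))]
      = (1/6)[(1) + (exp(-I*pi/3)) + (exp(-2*I*pi/3)) + (-1) + (exp(2*I*pi/3)) + (exp(I*pi/3))] = 0/6 = 0
(Exp terms are combined using exp(i*s)*conj(exp(i*t)) = exp(i*(s-t)), and sums of them are collapsed using the identity that for every m > 1 the m distinct m-th roots of unity sum to 0, e.g. 1 + exp(2*I*pi/3) + exp(-2*I*pi/3) = 0.)
Hence the multiplicities are chi_4: 1. Dimension check: dim(chi_4)*dim(chi_0) = 1*1 = 1 and sum (mult * dim) = 1*1 = 1.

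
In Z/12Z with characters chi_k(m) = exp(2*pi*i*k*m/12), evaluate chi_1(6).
chi_1(6) = zeta_12^6 = -1

Solution. chi_1(6) = zeta_12^(1*6) = zeta_12^6. Since zeta_12^12 = 1, this equals zeta_12^6 = exp(2*pi*i*6/12) = -1.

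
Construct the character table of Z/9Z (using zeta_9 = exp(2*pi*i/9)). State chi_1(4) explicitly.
Character table of Z/9Z (irreps indexed chi_0,...,chi_8 with chi_k(m) = zeta_9^(k*m), zeta_9 = exp(2*pi*i/9)):
  irrep \ class  {0} (size 1)  {1} (size 1)    {2} (size 1)    {3} (size 1)    {4} (size 1)    {5} (size 1)    {6} (size 1)    {7} (size 1)    {8} (size 1)  
  chi_0          1             1               1               1               1               1               1               1               1             
  chi_1          1             exp(2*I*pi/9)   exp(4*I*pi/9)   exp(2*I*pi/3)   exp(8*I*pi/9)   exp(-8*I*pi/9)  exp(-2*I*pi/3)  exp(-4*I*pi/9)  exp(-2*I*pi/9)
  chi_2          1             exp(4*I*pi/9)   exp(8*I*pi/9)   exp(-2*I*pi/3)  exp(-2*I*pi/9)  exp(2*I*pi/9)   exp(2*I*pi/3)   exp(-8*I*pi/9)  exp(-4*I*pi/9)
  chi_3          1             exp(2*I*pi/3)   exp(-2*I*pi/3)  1               exp(2*I*pi/3)   exp(-2*I*pi/3)  1               exp(2*I*pi/3)   exp(-2*I*pi/3)
  chi_4          1             exp(8*I*pi/9)   exp(-2*I*pi/9)  exp(2*I*pi/3)   exp(-4*I*pi/9)  exp(4*I*pi/9)   exp(-2*I*pi/3)  exp(2*I*pi/9)   exp(-8*I*pi/9)
  chi_5          1             exp(-8*I*pi/9)  exp(2*I*pi/9)   exp(-2*I*pi/3)  exp(4*I*pi/9)   exp(-4*I*pi/9)  exp(2*I*pi/3)   exp(-2*I*pi/9)  exp(8*I*pi/9) 
  chi_6          1             exp(-2*I*pi/3)  exp(2*I*pi/3)   1               exp(-2*I*pi/3)  exp(2*I*pi/3)   1               exp(-2*I*pi/3)  exp(2*I*pi/3) 
  chi_7          1             exp(-4*I*pi/9)  exp(-8*I*pi/9)  exp(2*I*pi/3)   exp(2*I*pi/9)   exp(-2*I*pi/9)  exp(-2*I*pi/3)  exp(8*I*pi/9)   exp(4*I*pi/9) 
  chi_8          1             exp(-2*I*pi/9)  exp(-4*I*pi/9)  exp(-2*I*pi/3)  exp(-8*I*pi/9)  exp(8*I*pi/9)   exp(2*I*pi/3)   exp(4*I*pi/9)   exp(2*I*pi/9) 

Spot check: chi_1(4) = zeta_9^(1*4) = zeta_9^4 = exp(8*I*pi/9).

Explanation: Z/9Z is abelian, so all 9 irreducible complex representations are 1-dimensional. They are given by chi_k(m) = zeta_9^(k*m) for k = 0,...,8. Row orthogonality: sum_m chi_k(m) conj(chi_l(m)) = 9 * [k = l].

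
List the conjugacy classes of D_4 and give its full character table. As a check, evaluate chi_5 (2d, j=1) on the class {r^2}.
Conjugacy classes: {e} of size 1, {r^2} of size 1, {r^1, r^3} of size 2, {s, sr^2, ...} of size 2, {sr, sr^3, ...} of size 2.
Character table:
  irrep \ class              {e} (size 1)  {r^2} (size 1)  {r^1, r^3} (size 2)  {s, sr^2, ...} (size 2)  {sr, sr^3, ...} (size 2)
  chi_1 (triv)               1             1               1                    1                        1                       
  chi_2 (sign: r->1, s->-1)  1             1               1                    -1                       -1                      
  chi_3 (r->-1, s->1)        1             1               -1                   1                        -1                      
  chi_4 (r->-1, s->-1)       1             1               -1                   -1                       1                       
  chi_5 (2d, j=1)            2             -2              0                    0                        0                       

Spot check: chi_5 (2d, j=1) on {r^2} = -2.

Working: D_4 has order 2*4 = 8 with 5 conjugacy classes, hence 5 irreducibles. Sum of squared dims 1 + 1 + 1 + 1 + 4 = 8 = |G|. Linear characters come from the abelianisation; the 2-dimensional irreps have character r^k -> 2*cos(2*pi*j*k/4), reflections -> 0.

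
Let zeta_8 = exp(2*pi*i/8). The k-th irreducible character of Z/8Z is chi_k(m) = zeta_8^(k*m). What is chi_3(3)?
chi_3(3) = zeta_8^9 = exp(I*pi/4)

Details: chi_3(3) = zeta_8^(3*3) = zeta_8^9. Since zeta_8^8 = 1, this equals zeta_8^1 = exp(2*pi*i*1/8) = exp(I*pi/4).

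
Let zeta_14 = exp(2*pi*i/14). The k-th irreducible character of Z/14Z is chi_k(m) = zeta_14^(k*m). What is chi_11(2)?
chi_11(2) = zeta_14^22 = exp(-6*I*pi/7)

Argument: chi_11(2) = zeta_14^(11*2) = zeta_14^22. Since zeta_14^14 = 1, this equals zeta_14^8 = exp(2*pi*i*8/14) = exp(-6*I*pi/7).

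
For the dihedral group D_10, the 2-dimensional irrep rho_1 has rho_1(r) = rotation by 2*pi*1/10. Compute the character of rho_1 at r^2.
chi_{rho_1}(r^2) = 2*cos(2*pi*1*2/10) = -1/2 + sqrt(5)/2

Solution. rho_1(r^2) is rotation by angle 2*pi*1*2/10, whose trace is 2*cos(2*pi*1*2/10) = -1/2 + sqrt(5)/2.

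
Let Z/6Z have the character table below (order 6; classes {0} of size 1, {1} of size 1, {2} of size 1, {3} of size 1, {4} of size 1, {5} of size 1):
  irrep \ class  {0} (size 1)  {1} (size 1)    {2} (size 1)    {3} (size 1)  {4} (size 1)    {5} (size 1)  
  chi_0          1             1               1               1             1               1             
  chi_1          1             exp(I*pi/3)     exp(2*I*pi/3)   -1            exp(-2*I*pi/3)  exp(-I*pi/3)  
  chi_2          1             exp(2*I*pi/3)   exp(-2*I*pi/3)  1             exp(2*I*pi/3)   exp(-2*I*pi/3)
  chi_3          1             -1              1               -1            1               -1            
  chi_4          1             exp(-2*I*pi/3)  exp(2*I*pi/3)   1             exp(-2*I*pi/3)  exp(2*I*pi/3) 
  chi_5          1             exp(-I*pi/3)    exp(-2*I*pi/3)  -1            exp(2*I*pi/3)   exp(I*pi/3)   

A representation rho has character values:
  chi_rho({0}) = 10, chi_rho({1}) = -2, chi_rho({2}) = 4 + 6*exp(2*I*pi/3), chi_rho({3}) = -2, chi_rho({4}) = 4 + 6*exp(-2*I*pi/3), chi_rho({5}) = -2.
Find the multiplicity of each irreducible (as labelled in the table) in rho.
Multiplicities: chi_0: 1, chi_1: 3, chi_2: 0, chi_3: 3, chi_4: 3, chi_5: 0.

Argument: Use <chi_rho, chi> = (1/|G|) sum_C |C| * chi_rho(C) * conj(chi(C)) with |G| = 6 for each irreducible chi in the table:
  <chi_rho, chi_0> = (1/6)[1*(10)*conj(1) + 1*(-2)*conj(1) + 1*(4 + 6*exp(2*I*pi/3))*conj(1) + 1*(-2)*conj(1) + 1*(4 + 6*exp(-2*I*pi/3))*conj(1) + 1*(-2)*conj(1)]
      = (1/6)[(10) + (-2) + (4 + 6*exp(2*I*pi/3)) + (-2) + (4 + 6*exp(-2*I*pi/3)) + (-2)] = 6/6 = 1
  <chi_rho, chi_1> = (1/6)[1*(10)*conj(1) + 1*(-2)*conj(exp(I*pi/3)) + 1*(4 + 6*exp(2*I*pi/3))*conj(exp(2*I*pi/3)) + 1*(-2)*conj(-1) + 1*(4 + 6*exp(-2*I*pi/3))*conj(exp(-2*I*pi/3)) + 1*(-2)*conj(exp(-I*pi/3))]
      = (1/6)[(10) + (-2*exp(-I*pi/3)) + (6 + 4*exp(-2*I*pi/3)) + (2) + (6 + 4*exp(2*I*pi/3)) + (-2*exp(I*pi/3))] = 18/6 = 3
  <chi_rho, chi_2> = (1/6)[1*(10)*conj(1) + 1*(-2)*conj(exp(2*I*pi/3)) + 1*(4 + 6*exp(2*I*pi/3))*conj(exp(-2*I*pi/3)) + 1*(-2)*conj(1) + 1*(4 + 6*exp(-2*I*pi/3))*conj(exp(2*I*pi/3)) + 1*(-2)*conj(exp(-2*I*pi/3))]
      = (1/6)[(10) + (3*exp(-I*pi/3) - 2*exp(-2*I*pi/3) + 3*exp(2*I*pi/3)) + (6*exp(-2*I*pi/3) + 4*exp(2*I*pi/3)) + (-2) + (4*exp(-2*I*pi/3) + 6*exp(2*I*pi/3)) + (3*exp(-2*I*pi/3) - 2*exp(2*I*pi/3) + 3*exp(I*pi/3))] = 0/6 = 0
  <chi_rho, chi_3> = (1/6)[1*(10)*conj(1) + 1*(-2)*conj(-1) + 1*(4 + 6*exp(2*I*pi/3))*conj(1) + 1*(-2)*conj(-1) + 1*(4 + 6*exp(-2*I*pi/3))*conj(1) + 1*(-2)*conj(-1)]
      = (1/6)[(10) + (2) + (4 + 6*exp(2*I*pi/3)) + (2) + (4 + 6*exp(-2*I*pi/3)) + (2)] = 18/6 = 3
  <chi_rho, chi_4> = (1/6)[1*(10)*conj(1) + 1*(-2)*conj(exp(-2*I*pi/3)) + 1*(4 + 6*exp(2*I*pi/3))*conj(exp(2*I*pi/3)) + 1*(-2)*conj(1) + 1*(4 + 6*exp(-2*I*pi/3))*conj(exp(-2*I*pi/3)) + 1*(-2)*conj(exp(2*I*pi/3))]
      = (1/6)[(10) + (-2*exp(2*I*pi/3)) + (6 + 4*exp(-2*I*pi/3)) + (-2) + (6 + 4*exp(2*I*pi/3)) + (-2*exp(-2*I*pi/3))] = 18/6 = 3
  <chi_rho, chi_5> = (1/6)[1*(10)*conj(1) + 1*(-2)*conj(exp(-I*pi/3)) + 1*(4 + 6*exp(2*I*pi/3))*conj(exp(-2*I*pi/3)) + 1*(-2)*conj(-1) + 1*(4 + 6*exp(-2*I*pi/3))*conj(exp(2*I*pi/3)) + 1*(-2)*conj(exp(I*pi/3))]
      = (1/6)[(10) + (3*exp(-I*pi/3) - 2*exp(I*pi/3) + 3*exp(2*I*pi/3)) + (6*exp(-2*I*pi/3) + 4*exp(2*I*pi/3)) + (2) + (4*exp(-2*I*pi/3) + 6*exp(2*I*pi/3)) + (3*exp(-2*I*pi/3) - 2*exp(-I*pi/3) + 3*exp(I*pi/3))] = 0/6 = 0
(Exp terms are combined using exp(i*s)*conj(exp(i*t)) = exp(i*(s-t)), and sums of them are collapsed using the identity that for every m > 1 the m distinct m-th roots of unity sum to 0, e.g. 1 + exp(2*I*pi/3) + exp(-2*I*pi/3) = 0.)
Dimension check: dim(rho) = sum (mult * dim) = 1*1 + 3*1 + 0*1 + 3*1 + 3*1 + 0*1 = 10 = chi_rho(e) = 10.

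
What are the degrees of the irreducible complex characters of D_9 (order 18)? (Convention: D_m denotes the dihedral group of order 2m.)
Dimensions: 1, 1, 2, 2, 2, 2

Proof sketch: There are 6 irreducibles (= number of conjugacy classes). Their dimensions d_i satisfy sum d_i^2 = |G| = 18: 1 + 1 + 4 + 4 + 4 + 4 = 18.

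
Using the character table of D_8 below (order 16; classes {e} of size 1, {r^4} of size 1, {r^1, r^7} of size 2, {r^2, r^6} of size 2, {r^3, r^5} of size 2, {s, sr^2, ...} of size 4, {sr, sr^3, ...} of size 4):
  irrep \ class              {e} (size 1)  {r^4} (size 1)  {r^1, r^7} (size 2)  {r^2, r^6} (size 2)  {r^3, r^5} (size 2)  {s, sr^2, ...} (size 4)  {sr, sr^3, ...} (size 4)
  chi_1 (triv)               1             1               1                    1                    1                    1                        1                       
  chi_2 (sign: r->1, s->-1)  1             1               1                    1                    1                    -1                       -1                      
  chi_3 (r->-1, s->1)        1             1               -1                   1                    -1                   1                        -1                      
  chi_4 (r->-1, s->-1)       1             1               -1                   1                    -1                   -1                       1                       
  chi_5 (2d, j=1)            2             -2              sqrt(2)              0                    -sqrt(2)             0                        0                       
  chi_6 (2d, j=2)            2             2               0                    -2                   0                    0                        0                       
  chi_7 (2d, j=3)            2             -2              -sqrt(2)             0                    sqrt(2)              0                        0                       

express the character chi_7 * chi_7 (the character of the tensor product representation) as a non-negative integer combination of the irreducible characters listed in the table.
chi_7 tensor chi_7 = chi_1 + chi_2 + chi_6 (all other irreducibles have multiplicity 0).

Derivation: The character of a tensor product is the pointwise product (chi_7 * chi_7)(C) = chi_7(C) * chi_7(C):
  {e}: (2)*(2), {r^4}: (-2)*(-2), {r^1, r^7}: (-sqrt(2))*(-sqrt(2)), {r^2, r^6}: (0)*(0), {r^3, r^5}: (sqrt(2))*(sqrt(2)), {s, sr^2, ...}: (0)*(0), {sr, sr^3, ...}: (0)*(0)
so (chi_7 * chi_7) takes values
  {e} -> 4, {r^4} -> 4, {r^1, r^7} -> 2, {r^2, r^6} -> 0, {r^3, r^5} -> 2, {s, sr^2, ...} -> 0, {sr, sr^3, ...} -> 0.
Now take the inner product of this character with each irreducible chi from the table, <chi_7*chi_7, chi> = (1/16) sum_C |C| (chi_7*chi_7)(C) conj(chi(C)):
  <chi_7*chi_7, chi_1> = (1/16)[1*(4)*conj(1) + 1*(4)*conj(1) + 2*(2)*conj(1) + 2*(0)*conj(1) + 2*(2)*conj(1) + 4*(0)*conj(1) + 4*(0)*conj(1)]
      = (1/16)[(4) + (4) + (4) + (0) + (4) + (0) + (0)] = 16/16 = 1
  <chi_7*chi_7, chi_2> = (1/16)[1*(4)*conj(1) + 1*(4)*conj(1) + 2*(2)*conj(1) + 2*(0)*conj(1) + 2*(2)*conj(1) + 4*(0)*conj(-1) + 4*(0)*conj(-1)]
      = (1/16)[(4) + (4) + (4) + (0) + (4) + (0) + (0)] = 16/16 = 1
  <chi_7*chi_7, chi_3> = (1/16)[1*(4)*conj(1) + 1*(4)*conj(1) + 2*(2)*conj(-1) + 2*(0)*conj(1) + 2*(2)*conj(-1) + 4*(0)*conj(1) + 4*(0)*conj(-1)]
      = (1/16)[(4) + (4) + (-4) + (0) + (-4) + (0) + (0)] = 0/16 = 0
  <chi_7*chi_7, chi_4> = (1/16)[1*(4)*conj(1) + 1*(4)*conj(1) + 2*(2)*conj(-1) + 2*(0)*conj(1) + 2*(2)*conj(-1) + 4*(0)*conj(-1) + 4*(0)*conj(1)]
      = (1/16)[(4) + (4) + (-4) + (0) + (-4) + (0) + (0)] = 0/16 = 0
  <chi_7*chi_7, chi_5> = (1/16)[1*(4)*conj(2) + 1*(4)*conj(-2) + 2*(2)*conj(sqrt(2)) + 2*(0)*conj(0) + 2*(2)*conj(-sqrt(2)) + 4*(0)*conj(0) + 4*(0)*conj(0)]
      = (1/16)[(8) + (-8) + (4*sqrt(2)) + (0) + (-4*sqrt(2)) + (0) + (0)] = 0/16 = 0
  <chi_7*chi_7, chi_6> = (1/16)[1*(4)*conj(2) + 1*(4)*conj(2) + 2*(2)*conj(0) + 2*(0)*conj(-2) + 2*(2)*conj(0) + 4*(0)*conj(0) + 4*(0)*conj(0)]
      = (1/16)[(8) + (8) + (0) + (0) + (0) + (0) + (0)] = 16/16 = 1
  <chi_7*chi_7, chi_7> = (1/16)[1*(4)*conj(2) + 1*(4)*conj(-2) + 2*(2)*conj(-sqrt(2)) + 2*(0)*conj(0) + 2*(2)*conj(sqrt(2)) + 4*(0)*conj(0) + 4*(0)*conj(0)]
      = (1/16)[(8) + (-8) + (-4*sqrt(2)) + (0) + (4*sqrt(2)) + (0) + (0)] = 0/16 = 0
Hence the multiplicities are chi_1: 1, chi_2: 1, chi_6: 1. Dimension check: dim(chi_7)*dim(chi_7) = 2*2 = 4 and sum (mult * dim) = 1*1 + 1*1 + 1*2 = 4.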